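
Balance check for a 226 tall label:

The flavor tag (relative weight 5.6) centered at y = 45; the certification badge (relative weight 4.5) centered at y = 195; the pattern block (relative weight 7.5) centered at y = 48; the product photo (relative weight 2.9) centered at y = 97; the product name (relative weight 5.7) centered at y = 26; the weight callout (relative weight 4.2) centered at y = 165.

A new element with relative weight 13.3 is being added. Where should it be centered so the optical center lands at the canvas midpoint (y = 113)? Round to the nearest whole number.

New total weight: (5.6 + 4.5 + 7.5 + 2.9 + 5.7 + 4.2) + 13.3 = 43.7.
Along y: (2612.0 + 13.3·y) / 43.7 = 113 (existing moment 5.6·45 + 4.5·195 + 7.5·48 + 2.9·97 + 5.7·26 + 4.2·165 = 2612.0) ⇒ y = (4938.1 − 2612.0) / 13.3 ≈ 174.89.

y ≈ 175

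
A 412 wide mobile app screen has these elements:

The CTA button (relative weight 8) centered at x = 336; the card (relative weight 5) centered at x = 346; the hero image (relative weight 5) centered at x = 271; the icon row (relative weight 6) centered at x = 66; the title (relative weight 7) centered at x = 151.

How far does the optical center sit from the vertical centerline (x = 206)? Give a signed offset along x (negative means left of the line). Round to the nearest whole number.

≈ 27

Total weight = 8 + 5 + 5 + 6 + 7 = 31.
Σw·x = 8·336 + 5·346 + 5·271 + 6·66 + 7·151 = 7226, so x̄ = 7226/31 ≈ 233.10.
Offset from x = 206: 233.10 − 206 ≈ 27.10.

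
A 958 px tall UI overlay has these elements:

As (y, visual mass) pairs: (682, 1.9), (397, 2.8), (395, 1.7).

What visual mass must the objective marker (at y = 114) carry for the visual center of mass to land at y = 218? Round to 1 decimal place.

w ≈ 16.2

Fixed elements: Σw = 1.9 + 2.8 + 1.7 = 6.4, Σw·y = 1.9·682 + 2.8·397 + 1.7·395 = 3078.9.
Set Σw·y/Σw = 218: (3078.9 + 114w) = 218·(6.4 + w).
Solving: w = (218·6.4 − 3078.9) / (114 − 218) = -1683.7 / -104 ≈ 16.19.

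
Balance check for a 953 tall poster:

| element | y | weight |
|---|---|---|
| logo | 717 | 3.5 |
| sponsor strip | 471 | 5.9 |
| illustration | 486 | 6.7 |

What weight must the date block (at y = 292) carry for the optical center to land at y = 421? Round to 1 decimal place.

w ≈ 13.7

Fixed elements: Σw = 3.5 + 5.9 + 6.7 = 16.1, Σw·y = 3.5·717 + 5.9·471 + 6.7·486 = 8544.6.
Balance at y = 421 requires (8544.6 + w·292) / (16.1 + w) = 421.
Rearranging, w·(292 − 421) = 421·16.1 − 8544.6 = -1766.5, so w ≈ -1766.5/-129 = 13.69.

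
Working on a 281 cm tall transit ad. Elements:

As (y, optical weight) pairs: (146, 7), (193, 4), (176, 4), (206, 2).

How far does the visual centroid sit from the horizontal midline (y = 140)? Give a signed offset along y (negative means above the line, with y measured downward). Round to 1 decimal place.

Total weight = 7 + 4 + 4 + 2 = 17.
Σw·y = 7·146 + 4·193 + 4·176 + 2·206 = 2910, so ȳ = 2910/17 ≈ 171.18.
Difference: 171.18 − 140 ≈ 31.18.

≈ 31.2 cm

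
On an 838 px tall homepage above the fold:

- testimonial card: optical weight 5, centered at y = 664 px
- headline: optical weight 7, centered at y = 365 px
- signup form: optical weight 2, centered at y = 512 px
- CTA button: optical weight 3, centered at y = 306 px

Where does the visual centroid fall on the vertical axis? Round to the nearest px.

y ≈ 460

Weights sum to 5 + 7 + 2 + 3 = 17.
y-moment: 5·664 + 7·365 + 2·512 + 3·306 = 7817; centroid 7817/17 ≈ 459.82.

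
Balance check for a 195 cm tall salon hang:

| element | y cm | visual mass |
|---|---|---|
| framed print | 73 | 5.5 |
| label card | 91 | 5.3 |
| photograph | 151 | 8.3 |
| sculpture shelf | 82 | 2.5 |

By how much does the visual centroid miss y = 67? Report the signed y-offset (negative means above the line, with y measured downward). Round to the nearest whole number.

Total weight = 5.5 + 5.3 + 8.3 + 2.5 = 21.6.
Σw·y = 5.5·73 + 5.3·91 + 8.3·151 + 2.5·82 = 2342.1, so ȳ = 2342.1/21.6 ≈ 108.43.
Against y = 67, that's 108.43 − 67 = 41.43.

≈ 41 cm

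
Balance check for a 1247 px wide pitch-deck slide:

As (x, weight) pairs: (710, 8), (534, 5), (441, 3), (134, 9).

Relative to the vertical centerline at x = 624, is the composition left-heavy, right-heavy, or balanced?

Total weight = 8 + 5 + 3 + 9 = 25.
x: (8·710 + 5·534 + 3·441 + 9·134) / 25 = 10879 / 25 ≈ 435.16
435.2 lies left of the midline 624, so the layout is left-heavy.

left-heavy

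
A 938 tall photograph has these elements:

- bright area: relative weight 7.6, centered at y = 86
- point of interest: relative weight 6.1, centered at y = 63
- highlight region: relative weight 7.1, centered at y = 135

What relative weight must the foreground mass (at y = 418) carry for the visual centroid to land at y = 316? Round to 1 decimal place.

Known weights sum to 7.6 + 6.1 + 7.1 = 20.8; their moment is 7.6·86 + 6.1·63 + 7.1·135 = 1996.4.
Balance at y = 316 requires (1996.4 + w·418) / (20.8 + w) = 316.
So w = (316·20.8 − 1996.4)/(418 − 316) = 4576.4/102 ≈ 44.87.

w ≈ 44.9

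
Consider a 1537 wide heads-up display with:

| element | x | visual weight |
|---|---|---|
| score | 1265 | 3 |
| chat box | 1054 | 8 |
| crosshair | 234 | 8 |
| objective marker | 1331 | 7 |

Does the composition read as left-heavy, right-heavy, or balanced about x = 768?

right-heavy

Σw = 3 + 8 + 8 + 7 = 26.
Σw·x = 3·1265 + 8·1054 + 8·234 + 7·1331 = 23416, so x̄ = 23416/26 ≈ 900.62.
Since 900.6 is right of 768, the composition reads right-heavy.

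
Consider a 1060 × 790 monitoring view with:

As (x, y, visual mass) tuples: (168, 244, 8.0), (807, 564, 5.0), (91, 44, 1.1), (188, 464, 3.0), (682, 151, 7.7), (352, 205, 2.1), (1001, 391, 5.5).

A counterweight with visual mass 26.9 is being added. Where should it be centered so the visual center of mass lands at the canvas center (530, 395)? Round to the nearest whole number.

(516, 501)

After adding the counterweight, total weight = 8.0 + 5.0 + 1.1 + 3.0 + 7.7 + 2.1 + 5.5 + 26.9 = 59.3.
x: target moment 59.3×530 = 31429.0; current 8.0·168 + 5.0·807 + 1.1·91 + 3.0·188 + 7.7·682 + 2.1·352 + 5.5·1001 = 17539.2; the counterweight supplies 13889.8, so x = 13889.8/26.9 ≈ 516.35.
y: target moment 59.3×395 = 23423.5; current 8.0·244 + 5.0·564 + 1.1·44 + 3.0·464 + 7.7·151 + 2.1·205 + 5.5·391 = 9956.1; the counterweight supplies 13467.4, so y = 13467.4/26.9 ≈ 500.65.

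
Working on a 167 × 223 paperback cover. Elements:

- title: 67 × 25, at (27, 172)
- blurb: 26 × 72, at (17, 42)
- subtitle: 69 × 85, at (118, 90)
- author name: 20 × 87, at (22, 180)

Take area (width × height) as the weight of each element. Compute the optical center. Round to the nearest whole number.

(72, 108)

Areas → weights: title 67·25 = 1675, blurb 26·72 = 1872, subtitle 69·85 = 5865, author name 20·87 = 1740; Σw = 11152.
x: (1675·27 + 1872·17 + 5865·118 + 1740·22) / 11152 = 807399 / 11152 ≈ 72.40
y: (1675·172 + 1872·42 + 5865·90 + 1740·180) / 11152 = 1207774 / 11152 ≈ 108.30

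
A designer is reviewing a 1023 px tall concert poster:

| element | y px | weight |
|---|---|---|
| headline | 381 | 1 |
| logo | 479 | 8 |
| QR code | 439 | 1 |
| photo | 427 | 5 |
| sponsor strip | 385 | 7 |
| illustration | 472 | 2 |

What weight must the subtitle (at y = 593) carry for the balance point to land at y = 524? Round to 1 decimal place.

Fixed elements: Σw = 1 + 8 + 1 + 5 + 7 + 2 = 24, Σw·y = 1·381 + 8·479 + 1·439 + 5·427 + 7·385 + 2·472 = 10426.
Balance at y = 524 requires (10426 + w·593) / (24 + w) = 524.
Solving: w = (524·24 − 10426) / (593 − 524) = 2150 / 69 ≈ 31.16.

w ≈ 31.2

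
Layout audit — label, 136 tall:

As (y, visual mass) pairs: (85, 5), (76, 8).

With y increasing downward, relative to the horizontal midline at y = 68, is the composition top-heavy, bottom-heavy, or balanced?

Weights sum to 5 + 8 = 13.
y-moment: 5·85 + 8·76 = 1033; centroid 1033/13 ≈ 79.46.
79.5 lies below (larger y than) the midline 68, so the layout is bottom-heavy.

bottom-heavy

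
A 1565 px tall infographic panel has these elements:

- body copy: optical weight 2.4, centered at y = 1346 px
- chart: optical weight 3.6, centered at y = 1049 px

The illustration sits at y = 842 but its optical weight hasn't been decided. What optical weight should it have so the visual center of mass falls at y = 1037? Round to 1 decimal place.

w ≈ 4.0

Existing Σw = 6.0 (2.4 + 3.6); existing moment 2.4·1346 + 3.6·1049 = 7006.8.
For the centroid to hit 1037: (7006.8 + w·842) / (6.0 + w) = 1037.
Solving: w = (1037·6.0 − 7006.8) / (842 − 1037) = -784.8 / -195 ≈ 4.02.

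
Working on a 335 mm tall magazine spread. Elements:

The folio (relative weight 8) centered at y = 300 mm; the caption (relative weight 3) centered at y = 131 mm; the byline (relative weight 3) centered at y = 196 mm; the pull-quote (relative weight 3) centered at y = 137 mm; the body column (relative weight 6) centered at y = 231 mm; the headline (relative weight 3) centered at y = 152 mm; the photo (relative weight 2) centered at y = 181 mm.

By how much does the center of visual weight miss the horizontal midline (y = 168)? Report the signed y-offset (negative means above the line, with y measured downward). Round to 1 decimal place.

≈ 46.1 mm

Σw = 8 + 3 + 3 + 3 + 6 + 3 + 2 = 28.
Σw·y = 8·300 + 3·131 + 3·196 + 3·137 + 6·231 + 3·152 + 2·181 = 5996, so ȳ = 5996/28 ≈ 214.14.
Against y = 168, that's 214.14 − 168 = 46.14.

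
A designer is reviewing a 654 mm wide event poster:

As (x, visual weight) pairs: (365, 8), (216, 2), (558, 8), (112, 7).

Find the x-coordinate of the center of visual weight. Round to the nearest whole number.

Total weight = 8 + 2 + 8 + 7 = 25.
x: (8·365 + 2·216 + 8·558 + 7·112) / 25 = 8600 / 25 ≈ 344.00

x ≈ 344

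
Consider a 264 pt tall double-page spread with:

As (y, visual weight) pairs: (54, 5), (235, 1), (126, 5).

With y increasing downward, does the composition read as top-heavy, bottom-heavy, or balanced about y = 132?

top-heavy

Weights sum to 5 + 1 + 5 = 11.
Σw·y = 5·54 + 1·235 + 5·126 = 1135, so ȳ = 1135/11 ≈ 103.18.
103.2 lies above (smaller y than) the midline 132, so the layout is top-heavy.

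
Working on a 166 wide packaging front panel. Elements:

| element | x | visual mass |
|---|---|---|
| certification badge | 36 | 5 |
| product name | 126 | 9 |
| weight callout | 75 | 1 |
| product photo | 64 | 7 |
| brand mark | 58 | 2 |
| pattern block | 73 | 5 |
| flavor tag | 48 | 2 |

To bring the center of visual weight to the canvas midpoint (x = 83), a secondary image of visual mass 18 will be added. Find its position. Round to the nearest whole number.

x ≈ 92

With the secondary image, Σw becomes 5 + 9 + 1 + 7 + 2 + 5 + 2 + 18 = 49.
Along x: (2414 + 18·x) / 49 = 83 (existing moment 5·36 + 9·126 + 1·75 + 7·64 + 2·58 + 5·73 + 2·48 = 2414) ⇒ x = (4067 − 2414) / 18 ≈ 91.83.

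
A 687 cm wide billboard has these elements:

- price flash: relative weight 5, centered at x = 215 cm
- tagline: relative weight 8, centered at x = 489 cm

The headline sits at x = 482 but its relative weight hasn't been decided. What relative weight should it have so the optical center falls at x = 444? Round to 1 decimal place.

w ≈ 20.7

Known weights sum to 5 + 8 = 13; their moment is 5·215 + 8·489 = 4987.
For the centroid to hit 444: (4987 + w·482) / (13 + w) = 444.
Solving: w = (444·13 − 4987) / (482 − 444) = 785 / 38 ≈ 20.66.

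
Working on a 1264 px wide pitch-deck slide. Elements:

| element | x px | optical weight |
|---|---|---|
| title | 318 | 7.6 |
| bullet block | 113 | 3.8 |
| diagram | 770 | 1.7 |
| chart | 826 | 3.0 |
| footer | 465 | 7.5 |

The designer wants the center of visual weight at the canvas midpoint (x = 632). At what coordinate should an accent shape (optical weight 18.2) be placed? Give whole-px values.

With the accent shape, Σw becomes 7.6 + 3.8 + 1.7 + 3.0 + 7.5 + 18.2 = 41.8.
Along x: (10120.7 + 18.2·x) / 41.8 = 632 (existing moment 7.6·318 + 3.8·113 + 1.7·770 + 3.0·826 + 7.5·465 = 10120.7) ⇒ x = (26417.6 − 10120.7) / 18.2 ≈ 895.43.

x ≈ 895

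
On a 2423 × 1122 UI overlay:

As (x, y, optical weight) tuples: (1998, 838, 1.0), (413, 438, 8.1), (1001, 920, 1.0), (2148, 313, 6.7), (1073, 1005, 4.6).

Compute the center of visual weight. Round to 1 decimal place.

Weights sum to 1.0 + 8.1 + 1.0 + 6.7 + 4.6 = 21.4.
x-moment: 1.0·1998 + 8.1·413 + 1.0·1001 + 6.7·2148 + 4.6·1073 = 25671.7; centroid 25671.7/21.4 ≈ 1199.61.
y-moment: 1.0·838 + 8.1·438 + 1.0·920 + 6.7·313 + 4.6·1005 = 12025.9; centroid 12025.9/21.4 ≈ 561.96.

(1199.6, 562.0)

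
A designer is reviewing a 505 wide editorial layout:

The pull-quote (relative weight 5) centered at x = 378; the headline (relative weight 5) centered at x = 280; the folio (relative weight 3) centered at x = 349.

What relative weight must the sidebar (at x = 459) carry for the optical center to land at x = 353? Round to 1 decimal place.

w ≈ 2.4

Existing Σw = 13 (5 + 5 + 3); existing moment 5·378 + 5·280 + 3·349 = 4337.
Balance at x = 353 requires (4337 + w·459) / (13 + w) = 353.
So w = (353·13 − 4337)/(459 − 353) = 252/106 ≈ 2.38.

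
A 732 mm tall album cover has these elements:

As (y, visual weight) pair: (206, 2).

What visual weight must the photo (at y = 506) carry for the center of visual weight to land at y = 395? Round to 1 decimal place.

The single fixed element contributes weight 2, moment 2·206 = 412.
Set Σw·y/Σw = 395: (412 + 506w) = 395·(2 + w).
Solving: w = (395·2 − 412) / (506 − 395) = 378 / 111 ≈ 3.41.

w ≈ 3.4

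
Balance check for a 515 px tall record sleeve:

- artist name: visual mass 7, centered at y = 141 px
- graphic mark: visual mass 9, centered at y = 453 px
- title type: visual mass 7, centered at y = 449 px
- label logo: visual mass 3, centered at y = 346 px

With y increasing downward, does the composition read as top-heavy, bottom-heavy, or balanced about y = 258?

Weights sum to 7 + 9 + 7 + 3 = 26.
y-moment: 7·141 + 9·453 + 7·449 + 3·346 = 9245; centroid 9245/26 ≈ 355.58.
Since 355.6 is below (larger y than) 258, the composition reads bottom-heavy.

bottom-heavy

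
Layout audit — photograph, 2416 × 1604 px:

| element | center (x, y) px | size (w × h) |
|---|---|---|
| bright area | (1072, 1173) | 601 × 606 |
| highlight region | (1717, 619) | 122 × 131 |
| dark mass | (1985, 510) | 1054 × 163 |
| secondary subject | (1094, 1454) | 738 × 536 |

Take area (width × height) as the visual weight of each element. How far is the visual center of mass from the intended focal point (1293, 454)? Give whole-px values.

Areas → weights: bright area 601·606 = 364206, highlight region 122·131 = 15982, dark mass 1054·163 = 171802, secondary subject 738·536 = 395568; Σw = 947558.
Σw·x = 364206·1072 + 15982·1717 + 171802·1985 + 395568·1094 = 1191648288, so x̄ = 1191648288/947558 ≈ 1257.60.
Σw·y = 364206·1173 + 15982·619 + 171802·510 + 395568·1454 = 1099881388, so ȳ = 1099881388/947558 ≈ 1160.75.
Relative to (1293, 454): Δ = (-35.40, 706.75); |Δ| = √(-35.40² + 706.75²) ≈ 707.64.

≈ 708 px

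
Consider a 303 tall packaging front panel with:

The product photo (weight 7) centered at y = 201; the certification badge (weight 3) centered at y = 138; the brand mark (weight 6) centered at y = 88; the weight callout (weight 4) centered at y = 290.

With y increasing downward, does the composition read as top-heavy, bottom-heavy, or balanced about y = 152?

bottom-heavy

Σw = 7 + 3 + 6 + 4 = 20.
Σw·y = 7·201 + 3·138 + 6·88 + 4·290 = 3509, so ȳ = 3509/20 ≈ 175.45.
Since 175.4 is below (larger y than) 152, the composition reads bottom-heavy.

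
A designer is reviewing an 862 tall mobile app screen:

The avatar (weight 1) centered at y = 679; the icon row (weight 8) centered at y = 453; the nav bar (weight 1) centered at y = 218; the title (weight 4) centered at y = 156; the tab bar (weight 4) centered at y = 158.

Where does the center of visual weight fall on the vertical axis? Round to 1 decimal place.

y ≈ 320.9

Total weight = 1 + 8 + 1 + 4 + 4 = 18.
y-moment: 1·679 + 8·453 + 1·218 + 4·156 + 4·158 = 5777; centroid 5777/18 ≈ 320.94.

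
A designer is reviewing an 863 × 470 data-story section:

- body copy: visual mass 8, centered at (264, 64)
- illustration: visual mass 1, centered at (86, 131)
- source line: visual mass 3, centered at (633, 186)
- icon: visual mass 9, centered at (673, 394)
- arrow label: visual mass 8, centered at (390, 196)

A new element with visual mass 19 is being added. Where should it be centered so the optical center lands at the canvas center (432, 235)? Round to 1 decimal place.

With the new element, Σw becomes 8 + 1 + 3 + 9 + 8 + 19 = 48.
x: target moment 48×432 = 20736; current 8·264 + 1·86 + 3·633 + 9·673 + 8·390 = 13274; the new element supplies 7462, so x = 7462/19 ≈ 392.74.
y: target moment 48×235 = 11280; current 8·64 + 1·131 + 3·186 + 9·394 + 8·196 = 6315; the new element supplies 4965, so y = 4965/19 ≈ 261.32.

(392.7, 261.3)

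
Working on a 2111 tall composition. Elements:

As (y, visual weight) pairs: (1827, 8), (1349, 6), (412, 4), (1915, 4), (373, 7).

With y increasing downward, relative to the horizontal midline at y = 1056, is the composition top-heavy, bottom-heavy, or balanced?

Weights sum to 8 + 6 + 4 + 4 + 7 = 29.
y-moment: 8·1827 + 6·1349 + 4·412 + 4·1915 + 7·373 = 34629; centroid 34629/29 ≈ 1194.10.
Since 1194.1 is below (larger y than) 1056, the composition reads bottom-heavy.

bottom-heavy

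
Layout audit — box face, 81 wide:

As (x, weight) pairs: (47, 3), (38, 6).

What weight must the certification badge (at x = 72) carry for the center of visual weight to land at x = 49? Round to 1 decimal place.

Existing Σw = 9 (3 + 6); existing moment 3·47 + 6·38 = 369.
Set Σw·x/Σw = 49: (369 + 72w) = 49·(9 + w).
Solving: w = (49·9 − 369) / (72 − 49) = 72 / 23 ≈ 3.13.

w ≈ 3.1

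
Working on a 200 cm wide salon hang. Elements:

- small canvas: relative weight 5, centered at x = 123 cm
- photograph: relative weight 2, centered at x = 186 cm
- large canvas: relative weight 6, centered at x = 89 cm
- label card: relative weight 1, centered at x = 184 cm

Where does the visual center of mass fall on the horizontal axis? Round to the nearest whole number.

Total weight = 5 + 2 + 6 + 1 = 14.
Σw·x = 5·123 + 2·186 + 6·89 + 1·184 = 1705, so x̄ = 1705/14 ≈ 121.79.

x ≈ 122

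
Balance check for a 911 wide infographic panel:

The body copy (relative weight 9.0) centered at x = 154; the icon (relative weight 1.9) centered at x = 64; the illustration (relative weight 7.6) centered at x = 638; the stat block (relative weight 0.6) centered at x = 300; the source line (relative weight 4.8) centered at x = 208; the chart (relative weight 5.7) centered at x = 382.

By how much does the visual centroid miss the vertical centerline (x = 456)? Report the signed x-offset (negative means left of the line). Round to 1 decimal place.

≈ -127.9

Σw = 9.0 + 1.9 + 7.6 + 0.6 + 4.8 + 5.7 = 29.6.
x: moment 9712.2 / weight 29.6 ≈ 328.11
Offset from x = 456: 328.11 − 456 ≈ -127.89.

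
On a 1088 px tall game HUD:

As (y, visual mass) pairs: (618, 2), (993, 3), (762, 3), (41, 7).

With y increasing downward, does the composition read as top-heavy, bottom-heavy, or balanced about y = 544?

Weights sum to 2 + 3 + 3 + 7 = 15.
y-moment: 2·618 + 3·993 + 3·762 + 7·41 = 6788; centroid 6788/15 ≈ 452.53.
452.5 lies above (smaller y than) the midline 544, so the layout is top-heavy.

top-heavy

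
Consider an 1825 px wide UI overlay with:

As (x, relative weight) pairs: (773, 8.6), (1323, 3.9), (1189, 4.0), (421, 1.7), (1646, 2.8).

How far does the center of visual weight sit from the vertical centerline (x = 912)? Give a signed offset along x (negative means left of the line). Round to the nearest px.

Total weight = 8.6 + 3.9 + 4.0 + 1.7 + 2.8 = 21.0.
x-moment: 8.6·773 + 3.9·1323 + 4.0·1189 + 1.7·421 + 2.8·1646 = 21888.0; centroid 21888.0/21.0 ≈ 1042.29.
Against x = 912, that's 1042.29 − 912 = 130.29.

≈ 130 px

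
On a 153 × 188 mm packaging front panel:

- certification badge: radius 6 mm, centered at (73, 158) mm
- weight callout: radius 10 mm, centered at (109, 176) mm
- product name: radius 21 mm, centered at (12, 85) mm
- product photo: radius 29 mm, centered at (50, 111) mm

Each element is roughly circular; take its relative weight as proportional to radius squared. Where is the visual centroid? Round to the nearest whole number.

(43, 109)

r² weights: certification badge 6² = 36, weight callout 10² = 100, product name 21² = 441, product photo 29² = 841. Total = 1418.
Σw·x = 36·73 + 100·109 + 441·12 + 841·50 = 60870, so x̄ = 60870/1418 ≈ 42.93.
Σw·y = 36·158 + 100·176 + 441·85 + 841·111 = 154124, so ȳ = 154124/1418 ≈ 108.69.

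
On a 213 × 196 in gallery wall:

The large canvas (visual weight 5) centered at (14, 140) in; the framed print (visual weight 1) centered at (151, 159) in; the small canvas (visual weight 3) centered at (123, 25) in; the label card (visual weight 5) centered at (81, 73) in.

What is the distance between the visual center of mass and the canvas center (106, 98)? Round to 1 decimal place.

≈ 35.3 in

Total weight = 5 + 1 + 3 + 5 = 14.
x-moment: 5·14 + 1·151 + 3·123 + 5·81 = 995; centroid 995/14 ≈ 71.07.
y-moment: 5·140 + 1·159 + 3·25 + 5·73 = 1299; centroid 1299/14 ≈ 92.79.
Offset from (106, 98): Δx ≈ -34.93, Δy ≈ -5.21; distance = √(Δx² + Δy²) ≈ 35.32.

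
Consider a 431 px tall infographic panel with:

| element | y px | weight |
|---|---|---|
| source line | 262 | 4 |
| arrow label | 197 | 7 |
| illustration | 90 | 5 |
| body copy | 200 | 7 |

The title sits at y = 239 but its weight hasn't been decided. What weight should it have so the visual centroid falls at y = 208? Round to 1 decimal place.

Known weights sum to 4 + 7 + 5 + 7 = 23; their moment is 4·262 + 7·197 + 5·90 + 7·200 = 4277.
Set Σw·y/Σw = 208: (4277 + 239w) = 208·(23 + w).
Rearranging, w·(239 − 208) = 208·23 − 4277 = 507, so w ≈ 507/31 = 16.35.

w ≈ 16.4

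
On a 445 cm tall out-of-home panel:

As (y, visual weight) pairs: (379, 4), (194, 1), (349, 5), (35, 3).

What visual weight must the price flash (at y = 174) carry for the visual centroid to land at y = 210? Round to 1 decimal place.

Existing Σw = 13 (4 + 1 + 5 + 3); existing moment 4·379 + 1·194 + 5·349 + 3·35 = 3560.
For the centroid to hit 210: (3560 + w·174) / (13 + w) = 210.
Rearranging, w·(174 − 210) = 210·13 − 3560 = -830, so w ≈ -830/-36 = 23.06.

w ≈ 23.1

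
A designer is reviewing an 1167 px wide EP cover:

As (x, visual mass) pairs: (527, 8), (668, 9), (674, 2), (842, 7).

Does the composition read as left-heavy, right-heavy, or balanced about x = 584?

Σw = 8 + 9 + 2 + 7 = 26.
x: (8·527 + 9·668 + 2·674 + 7·842) / 26 = 17470 / 26 ≈ 671.92
671.9 lies right of the midline 584, so the layout is right-heavy.

right-heavy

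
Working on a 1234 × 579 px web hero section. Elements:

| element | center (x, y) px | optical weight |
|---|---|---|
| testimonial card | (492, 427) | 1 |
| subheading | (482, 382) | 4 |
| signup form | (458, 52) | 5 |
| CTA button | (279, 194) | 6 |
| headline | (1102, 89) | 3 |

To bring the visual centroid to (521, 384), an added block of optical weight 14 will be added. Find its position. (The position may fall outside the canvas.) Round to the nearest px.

(536, 645)

With the added block, Σw becomes 1 + 4 + 5 + 6 + 3 + 14 = 33.
x: target moment 33×521 = 17193; current 1·492 + 4·482 + 5·458 + 6·279 + 3·1102 = 9690; the added block supplies 7503, so x = 7503/14 ≈ 535.93.
y: target moment 33×384 = 12672; current 1·427 + 4·382 + 5·52 + 6·194 + 3·89 = 3646; the added block supplies 9026, so y = 9026/14 ≈ 644.71.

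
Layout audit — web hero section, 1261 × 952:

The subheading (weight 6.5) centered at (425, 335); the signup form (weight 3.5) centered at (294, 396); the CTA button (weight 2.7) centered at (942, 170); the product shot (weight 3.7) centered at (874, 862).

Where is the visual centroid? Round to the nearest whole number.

(583, 440)

Weights sum to 6.5 + 3.5 + 2.7 + 3.7 = 16.4.
x: (6.5·425 + 3.5·294 + 2.7·942 + 3.7·874) / 16.4 = 9568.7 / 16.4 ≈ 583.46
y: (6.5·335 + 3.5·396 + 2.7·170 + 3.7·862) / 16.4 = 7211.9 / 16.4 ≈ 439.75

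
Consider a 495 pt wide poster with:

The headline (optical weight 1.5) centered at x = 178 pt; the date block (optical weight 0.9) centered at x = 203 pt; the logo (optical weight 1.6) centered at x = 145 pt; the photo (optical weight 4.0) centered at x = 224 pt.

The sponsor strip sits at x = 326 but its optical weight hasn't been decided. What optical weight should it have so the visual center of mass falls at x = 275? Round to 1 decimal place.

w ≈ 12.2

Known weights sum to 1.5 + 0.9 + 1.6 + 4.0 = 8.0; their moment is 1.5·178 + 0.9·203 + 1.6·145 + 4.0·224 = 1577.7.
Set Σw·x/Σw = 275: (1577.7 + 326w) = 275·(8.0 + w).
So w = (275·8.0 − 1577.7)/(326 − 275) = 622.3/51 ≈ 12.20.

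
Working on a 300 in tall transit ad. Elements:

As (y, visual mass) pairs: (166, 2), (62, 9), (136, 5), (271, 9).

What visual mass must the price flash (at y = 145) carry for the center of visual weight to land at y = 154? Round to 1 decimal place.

Existing Σw = 25 (2 + 9 + 5 + 9); existing moment 2·166 + 9·62 + 5·136 + 9·271 = 4009.
For the centroid to hit 154: (4009 + w·145) / (25 + w) = 154.
Rearranging, w·(145 − 154) = 154·25 − 4009 = -159, so w ≈ -159/-9 = 17.67.

w ≈ 17.7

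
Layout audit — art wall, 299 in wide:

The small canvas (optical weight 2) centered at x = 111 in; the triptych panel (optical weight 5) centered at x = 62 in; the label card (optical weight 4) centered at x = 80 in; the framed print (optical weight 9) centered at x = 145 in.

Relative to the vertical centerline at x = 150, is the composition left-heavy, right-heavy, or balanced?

left-heavy

Σw = 2 + 5 + 4 + 9 = 20.
x: (2·111 + 5·62 + 4·80 + 9·145) / 20 = 2157 / 20 ≈ 107.85
107.8 lies left of the midline 150, so the layout is left-heavy.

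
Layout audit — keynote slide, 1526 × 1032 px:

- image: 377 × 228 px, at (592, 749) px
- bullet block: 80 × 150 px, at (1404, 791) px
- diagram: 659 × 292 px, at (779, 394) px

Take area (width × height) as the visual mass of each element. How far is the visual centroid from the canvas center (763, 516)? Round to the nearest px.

≈ 14 px

Areas → weights: image 377·228 = 85956, bullet block 80·150 = 12000, diagram 659·292 = 192428; Σw = 290384.
x: (85956·592 + 12000·1404 + 192428·779) / 290384 = 217635364 / 290384 ≈ 749.47
y: (85956·749 + 12000·791 + 192428·394) / 290384 = 149689676 / 290384 ≈ 515.49
Relative to (763, 516): Δ = (-13.53, -0.51); |Δ| = √(-13.53² + -0.51²) ≈ 13.54.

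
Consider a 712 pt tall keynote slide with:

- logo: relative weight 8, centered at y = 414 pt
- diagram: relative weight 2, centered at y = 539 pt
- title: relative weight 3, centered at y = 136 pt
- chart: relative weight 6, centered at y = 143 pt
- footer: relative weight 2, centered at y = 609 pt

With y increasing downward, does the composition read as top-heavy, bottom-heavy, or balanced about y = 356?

Total weight = 8 + 2 + 3 + 6 + 2 = 21.
Σw·y = 8·414 + 2·539 + 3·136 + 6·143 + 2·609 = 6874, so ȳ = 6874/21 ≈ 327.33.
Since 327.3 is above (smaller y than) 356, the composition reads top-heavy.

top-heavy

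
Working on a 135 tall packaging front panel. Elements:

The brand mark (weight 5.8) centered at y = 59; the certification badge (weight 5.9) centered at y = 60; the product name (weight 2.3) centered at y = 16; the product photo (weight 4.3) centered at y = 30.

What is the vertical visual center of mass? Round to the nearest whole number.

y ≈ 47

Total weight = 5.8 + 5.9 + 2.3 + 4.3 = 18.3.
y-moment: 5.8·59 + 5.9·60 + 2.3·16 + 4.3·30 = 862.0; centroid 862.0/18.3 ≈ 47.10.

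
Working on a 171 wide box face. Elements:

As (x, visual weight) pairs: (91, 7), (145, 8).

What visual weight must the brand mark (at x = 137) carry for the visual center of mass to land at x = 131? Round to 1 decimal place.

w ≈ 28.0

Existing Σw = 15 (7 + 8); existing moment 7·91 + 8·145 = 1797.
Set Σw·x/Σw = 131: (1797 + 137w) = 131·(15 + w).
So w = (131·15 − 1797)/(137 − 131) = 168/6 ≈ 28.00.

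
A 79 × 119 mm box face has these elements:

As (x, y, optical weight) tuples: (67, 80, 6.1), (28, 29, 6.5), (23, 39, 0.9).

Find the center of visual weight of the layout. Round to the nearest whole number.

(45, 53)

Weights sum to 6.1 + 6.5 + 0.9 = 13.5.
x: (6.1·67 + 6.5·28 + 0.9·23) / 13.5 = 611.4 / 13.5 ≈ 45.29
y: (6.1·80 + 6.5·29 + 0.9·39) / 13.5 = 711.6 / 13.5 ≈ 52.71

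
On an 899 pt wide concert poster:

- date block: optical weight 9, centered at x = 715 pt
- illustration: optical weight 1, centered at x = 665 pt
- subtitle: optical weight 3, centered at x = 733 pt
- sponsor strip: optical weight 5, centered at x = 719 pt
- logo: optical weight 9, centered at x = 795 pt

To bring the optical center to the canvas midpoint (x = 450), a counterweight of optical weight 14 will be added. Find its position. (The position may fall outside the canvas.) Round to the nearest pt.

x ≈ -114

After adding the counterweight, total weight = 9 + 1 + 3 + 5 + 9 + 14 = 41.
Along x: (20049 + 14·x) / 41 = 450 (existing moment 9·715 + 1·665 + 3·733 + 5·719 + 9·795 = 20049) ⇒ x = (18450 − 20049) / 14 ≈ -114.21.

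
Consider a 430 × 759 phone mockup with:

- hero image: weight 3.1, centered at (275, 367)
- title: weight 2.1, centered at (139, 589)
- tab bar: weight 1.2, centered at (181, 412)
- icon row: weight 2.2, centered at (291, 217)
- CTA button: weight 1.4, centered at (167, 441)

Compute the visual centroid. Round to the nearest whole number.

Weights sum to 3.1 + 2.1 + 1.2 + 2.2 + 1.4 = 10.0.
x-moment: 3.1·275 + 2.1·139 + 1.2·181 + 2.2·291 + 1.4·167 = 2235.6; centroid 2235.6/10.0 ≈ 223.56.
y-moment: 3.1·367 + 2.1·589 + 1.2·412 + 2.2·217 + 1.4·441 = 3963.8; centroid 3963.8/10.0 ≈ 396.38.

(224, 396)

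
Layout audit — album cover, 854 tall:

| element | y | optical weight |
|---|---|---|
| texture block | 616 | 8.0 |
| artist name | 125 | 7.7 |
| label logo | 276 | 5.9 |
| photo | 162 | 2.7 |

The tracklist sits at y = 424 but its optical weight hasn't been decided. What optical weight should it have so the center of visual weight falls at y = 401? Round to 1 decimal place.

w ≈ 77.7

Fixed elements: Σw = 8.0 + 7.7 + 5.9 + 2.7 = 24.3, Σw·y = 8.0·616 + 7.7·125 + 5.9·276 + 2.7·162 = 7956.3.
Set Σw·y/Σw = 401: (7956.3 + 424w) = 401·(24.3 + w).
So w = (401·24.3 − 7956.3)/(424 − 401) = 1788.0/23 ≈ 77.74.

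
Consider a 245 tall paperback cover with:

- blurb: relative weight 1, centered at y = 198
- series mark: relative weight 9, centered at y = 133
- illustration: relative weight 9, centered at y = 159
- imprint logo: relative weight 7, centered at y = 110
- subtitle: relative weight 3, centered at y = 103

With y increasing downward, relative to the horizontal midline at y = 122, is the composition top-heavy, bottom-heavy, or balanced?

Total weight = 1 + 9 + 9 + 7 + 3 = 29.
Σw·y = 1·198 + 9·133 + 9·159 + 7·110 + 3·103 = 3905, so ȳ = 3905/29 ≈ 134.66.
134.7 vs midline 122 → bottom-heavy.

bottom-heavy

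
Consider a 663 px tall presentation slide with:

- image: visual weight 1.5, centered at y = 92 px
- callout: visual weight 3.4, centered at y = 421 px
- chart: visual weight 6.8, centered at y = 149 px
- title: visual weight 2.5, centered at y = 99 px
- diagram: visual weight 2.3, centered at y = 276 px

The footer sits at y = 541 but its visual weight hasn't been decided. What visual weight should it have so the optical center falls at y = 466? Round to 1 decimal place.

Known weights sum to 1.5 + 3.4 + 6.8 + 2.5 + 2.3 = 16.5; their moment is 1.5·92 + 3.4·421 + 6.8·149 + 2.5·99 + 2.3·276 = 3464.9.
For the centroid to hit 466: (3464.9 + w·541) / (16.5 + w) = 466.
So w = (466·16.5 − 3464.9)/(541 − 466) = 4224.1/75 ≈ 56.32.

w ≈ 56.3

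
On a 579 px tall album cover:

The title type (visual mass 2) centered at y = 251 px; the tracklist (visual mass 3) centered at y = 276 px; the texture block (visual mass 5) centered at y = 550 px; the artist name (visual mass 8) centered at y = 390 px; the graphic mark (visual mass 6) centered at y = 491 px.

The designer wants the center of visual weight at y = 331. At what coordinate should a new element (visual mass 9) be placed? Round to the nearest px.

y ≈ 86

New total weight: (2 + 3 + 5 + 8 + 6) + 9 = 33.
y: target moment 33×331 = 10923; current 2·251 + 3·276 + 5·550 + 8·390 + 6·491 = 10146; the new element supplies 777, so y = 777/9 ≈ 86.33.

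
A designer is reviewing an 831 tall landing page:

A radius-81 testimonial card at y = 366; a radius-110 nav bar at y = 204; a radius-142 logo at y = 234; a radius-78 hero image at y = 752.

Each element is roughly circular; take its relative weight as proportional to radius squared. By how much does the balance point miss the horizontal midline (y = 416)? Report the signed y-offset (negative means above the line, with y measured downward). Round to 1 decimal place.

r² weights: testimonial card 81² = 6561, nav bar 110² = 12100, logo 142² = 20164, hero image 78² = 6084. Total = 44909.
Σw·y = 6561·366 + 12100·204 + 20164·234 + 6084·752 = 14163270, so ȳ = 14163270/44909 ≈ 315.38.
Offset from y = 416: 315.38 − 416 ≈ -100.62.

≈ -100.6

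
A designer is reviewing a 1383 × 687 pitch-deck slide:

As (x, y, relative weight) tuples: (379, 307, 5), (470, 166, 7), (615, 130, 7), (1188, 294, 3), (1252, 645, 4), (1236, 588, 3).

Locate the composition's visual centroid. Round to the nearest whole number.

Σw = 5 + 7 + 7 + 3 + 4 + 3 = 29.
Σw·x = 21770; x̄ = 21770/29 ≈ 750.69.
y: moment 8833 / weight 29 ≈ 304.59

(751, 305)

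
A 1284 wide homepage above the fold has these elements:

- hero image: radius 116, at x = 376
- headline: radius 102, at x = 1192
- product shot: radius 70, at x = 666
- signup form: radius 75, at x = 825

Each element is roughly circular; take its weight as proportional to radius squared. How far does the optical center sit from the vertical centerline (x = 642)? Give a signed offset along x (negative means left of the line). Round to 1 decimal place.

r² weights: hero image 116² = 13456, headline 102² = 10404, product shot 70² = 4900, signup form 75² = 5625. Total = 34385.
x: (13456·376 + 10404·1192 + 4900·666 + 5625·825) / 34385 = 25365049 / 34385 ≈ 737.68
Offset from x = 642: 737.68 − 642 ≈ 95.68.

≈ 95.7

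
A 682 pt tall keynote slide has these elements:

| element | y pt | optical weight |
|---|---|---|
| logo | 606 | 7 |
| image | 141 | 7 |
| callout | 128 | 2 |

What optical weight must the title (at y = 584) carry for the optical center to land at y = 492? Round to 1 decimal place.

w ≈ 25.9

Fixed elements: Σw = 7 + 7 + 2 = 16, Σw·y = 7·606 + 7·141 + 2·128 = 5485.
For the centroid to hit 492: (5485 + w·584) / (16 + w) = 492.
So w = (492·16 − 5485)/(584 − 492) = 2387/92 ≈ 25.95.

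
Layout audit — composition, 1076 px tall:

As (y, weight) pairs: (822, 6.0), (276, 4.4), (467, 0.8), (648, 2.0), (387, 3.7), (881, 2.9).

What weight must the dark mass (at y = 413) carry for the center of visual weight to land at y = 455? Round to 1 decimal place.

w ≈ 66.5

Existing Σw = 19.8 (6.0 + 4.4 + 0.8 + 2.0 + 3.7 + 2.9); existing moment 6.0·822 + 4.4·276 + 0.8·467 + 2.0·648 + 3.7·387 + 2.9·881 = 11802.8.
Balance at y = 455 requires (11802.8 + w·413) / (19.8 + w) = 455.
Solving: w = (455·19.8 − 11802.8) / (413 − 455) = -2793.8 / -42 ≈ 66.52.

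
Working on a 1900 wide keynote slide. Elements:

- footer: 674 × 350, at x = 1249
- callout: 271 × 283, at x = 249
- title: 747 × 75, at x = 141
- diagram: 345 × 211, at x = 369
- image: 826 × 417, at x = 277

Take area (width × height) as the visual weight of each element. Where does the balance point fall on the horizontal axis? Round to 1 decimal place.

x ≈ 564.9

Areas: footer 674·350 = 235900, callout 271·283 = 76693, title 747·75 = 56025, diagram 345·211 = 72795, image 826·417 = 344442. Total weight = 785855.
Σw·x = 235900·1249 + 76693·249 + 56025·141 + 72795·369 + 344442·277 = 443906971, so x̄ = 443906971/785855 ≈ 564.87.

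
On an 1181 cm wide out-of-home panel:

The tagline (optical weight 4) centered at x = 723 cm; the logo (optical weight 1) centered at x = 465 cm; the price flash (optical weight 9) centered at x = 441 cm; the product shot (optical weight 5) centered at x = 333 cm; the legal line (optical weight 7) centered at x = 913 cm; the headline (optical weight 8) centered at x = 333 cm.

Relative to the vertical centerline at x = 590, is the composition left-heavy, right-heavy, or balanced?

left-heavy

Σw = 4 + 1 + 9 + 5 + 7 + 8 = 34.
x-moment: 4·723 + 1·465 + 9·441 + 5·333 + 7·913 + 8·333 = 18046; centroid 18046/34 ≈ 530.76.
Since 530.8 is left of 590, the composition reads left-heavy.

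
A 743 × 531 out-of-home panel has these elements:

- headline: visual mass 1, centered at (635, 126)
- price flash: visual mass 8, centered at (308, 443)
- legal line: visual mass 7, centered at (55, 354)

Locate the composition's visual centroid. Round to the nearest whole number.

(218, 384)

Total weight = 1 + 8 + 7 = 16.
Σw·x = 1·635 + 8·308 + 7·55 = 3484, so x̄ = 3484/16 ≈ 217.75.
Σw·y = 1·126 + 8·443 + 7·354 = 6148, so ȳ = 6148/16 ≈ 384.25.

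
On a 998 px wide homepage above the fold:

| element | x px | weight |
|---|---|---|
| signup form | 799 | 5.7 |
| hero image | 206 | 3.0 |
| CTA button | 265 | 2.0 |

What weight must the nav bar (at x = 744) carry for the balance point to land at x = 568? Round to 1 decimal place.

w ≈ 2.1

Existing Σw = 10.7 (5.7 + 3.0 + 2.0); existing moment 5.7·799 + 3.0·206 + 2.0·265 = 5702.3.
Set Σw·x/Σw = 568: (5702.3 + 744w) = 568·(10.7 + w).
Rearranging, w·(744 − 568) = 568·10.7 − 5702.3 = 375.3, so w ≈ 375.3/176 = 2.13.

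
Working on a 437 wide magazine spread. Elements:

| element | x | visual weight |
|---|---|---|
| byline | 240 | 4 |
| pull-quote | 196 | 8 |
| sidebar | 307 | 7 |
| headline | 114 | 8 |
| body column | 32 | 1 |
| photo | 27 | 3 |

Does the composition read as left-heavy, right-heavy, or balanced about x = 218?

left-heavy

Total weight = 4 + 8 + 7 + 8 + 1 + 3 = 31.
Σw·x = 5702; x̄ = 5702/31 ≈ 183.94.
183.9 vs midline 218 → left-heavy.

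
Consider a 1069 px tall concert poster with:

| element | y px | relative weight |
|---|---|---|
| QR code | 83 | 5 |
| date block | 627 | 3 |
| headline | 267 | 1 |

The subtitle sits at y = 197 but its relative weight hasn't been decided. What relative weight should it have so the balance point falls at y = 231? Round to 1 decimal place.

w ≈ 14.2

Existing Σw = 9 (5 + 3 + 1); existing moment 5·83 + 3·627 + 1·267 = 2563.
Set Σw·y/Σw = 231: (2563 + 197w) = 231·(9 + w).
Rearranging, w·(197 − 231) = 231·9 − 2563 = -484, so w ≈ -484/-34 = 14.24.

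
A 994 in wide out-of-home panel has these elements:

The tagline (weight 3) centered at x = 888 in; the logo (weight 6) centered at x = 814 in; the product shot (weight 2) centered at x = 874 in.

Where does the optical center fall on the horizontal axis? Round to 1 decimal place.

x ≈ 845.1

Weights sum to 3 + 6 + 2 = 11.
x: (3·888 + 6·814 + 2·874) / 11 = 9296 / 11 ≈ 845.09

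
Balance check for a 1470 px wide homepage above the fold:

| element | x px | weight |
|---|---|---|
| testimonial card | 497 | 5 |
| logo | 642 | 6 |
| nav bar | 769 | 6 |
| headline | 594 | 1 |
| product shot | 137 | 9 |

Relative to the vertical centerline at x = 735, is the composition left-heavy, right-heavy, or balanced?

Weights sum to 5 + 6 + 6 + 1 + 9 = 27.
x-moment: 5·497 + 6·642 + 6·769 + 1·594 + 9·137 = 12778; centroid 12778/27 ≈ 473.26.
473.3 lies left of the midline 735, so the layout is left-heavy.

left-heavy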